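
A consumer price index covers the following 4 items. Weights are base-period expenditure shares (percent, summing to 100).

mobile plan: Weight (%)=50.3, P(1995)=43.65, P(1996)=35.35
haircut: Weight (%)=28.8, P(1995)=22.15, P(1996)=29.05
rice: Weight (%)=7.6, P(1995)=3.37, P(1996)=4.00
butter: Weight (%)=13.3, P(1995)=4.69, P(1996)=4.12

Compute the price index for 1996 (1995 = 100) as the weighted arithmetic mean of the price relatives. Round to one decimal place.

99.2

mobile plan: 50.3 × (35.35/43.65) = 50.3 × 0.809851 = 40.7355
haircut: 28.8 × (29.05/22.15) = 28.8 × 1.311512 = 37.7716
rice: 7.6 × (4.00/3.37) = 7.6 × 1.186944 = 9.0208
butter: 13.3 × (4.12/4.69) = 13.3 × 0.878465 = 11.6836
Index = Σ wᵢ·(p₁ᵢ/p₀ᵢ) = 40.7355 + 37.7716 + 9.0208 + 11.6836 = 99.2114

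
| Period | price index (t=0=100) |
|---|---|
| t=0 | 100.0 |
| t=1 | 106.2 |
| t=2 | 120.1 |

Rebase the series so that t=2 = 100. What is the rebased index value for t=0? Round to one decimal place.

83.3

Rebased(t=0) = 100.0 / 120.1 × 100 = 83.2639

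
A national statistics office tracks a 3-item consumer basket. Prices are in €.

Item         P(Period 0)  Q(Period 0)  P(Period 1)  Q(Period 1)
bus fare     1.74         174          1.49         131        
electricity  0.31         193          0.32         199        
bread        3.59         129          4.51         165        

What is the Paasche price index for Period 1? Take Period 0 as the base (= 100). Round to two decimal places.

113.72

Paasche price index uses current-period quantities as weights.
ΣP(Period 1)·Q(Period 1) = 1.49×131 + 0.32×199 + 4.51×165 = 195.19 + 63.68 + 744.15 = 1003.02
ΣP(Period 0)·Q(Period 1) = 1.74×131 + 0.31×199 + 3.59×165 = 227.94 + 61.69 + 592.35 = 881.98
Index = 1003.02 / 881.98 × 100 = 113.7237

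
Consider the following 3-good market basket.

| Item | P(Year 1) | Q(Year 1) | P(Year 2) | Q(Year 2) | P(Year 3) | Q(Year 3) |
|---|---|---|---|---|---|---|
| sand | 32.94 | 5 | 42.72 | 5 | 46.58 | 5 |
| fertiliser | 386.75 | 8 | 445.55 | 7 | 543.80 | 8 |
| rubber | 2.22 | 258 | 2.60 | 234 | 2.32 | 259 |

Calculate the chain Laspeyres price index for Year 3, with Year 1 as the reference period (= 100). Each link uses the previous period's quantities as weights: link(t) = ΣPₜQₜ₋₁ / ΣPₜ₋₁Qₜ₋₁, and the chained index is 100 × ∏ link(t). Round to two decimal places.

135.01

Link Year 1→Year 2:
ΣP(Year 2)Q(Year 1) = 42.72×5 + 445.55×8 + 2.60×258 = 213.6 + 3564.4 + 670.8 = 4448.8
ΣP(Year 1)Q(Year 1) = 32.94×5 + 386.75×8 + 2.22×258 = 164.7 + 3094 + 572.76 = 3831.46
link = 4448.8/3831.46 = 1.161124
Link Year 2→Year 3:
ΣP(Year 3)Q(Year 2) = 46.58×5 + 543.80×7 + 2.32×234 = 232.9 + 3806.6 + 542.88 = 4582.38
ΣP(Year 2)Q(Year 2) = 42.72×5 + 445.55×7 + 2.60×234 = 213.6 + 3118.85 + 608.4 = 3940.85
link = 4582.38/3940.85 = 1.162790
Chained index = 100 × 1.161124 × 1.162790 = 135.0143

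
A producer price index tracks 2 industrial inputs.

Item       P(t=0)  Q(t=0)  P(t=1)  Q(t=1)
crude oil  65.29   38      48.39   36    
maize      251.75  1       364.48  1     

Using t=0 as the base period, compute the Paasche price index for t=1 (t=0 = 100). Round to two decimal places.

Paasche price index uses current-period quantities as weights.
ΣP(t=1)·Q(t=1) = 48.39×36 + 364.48×1 = 1742.04 + 364.48 = 2106.52
ΣP(t=0)·Q(t=1) = 65.29×36 + 251.75×1 = 2350.44 + 251.75 = 2602.19
Index = 2106.52 / 2602.19 × 100 = 80.9518

80.95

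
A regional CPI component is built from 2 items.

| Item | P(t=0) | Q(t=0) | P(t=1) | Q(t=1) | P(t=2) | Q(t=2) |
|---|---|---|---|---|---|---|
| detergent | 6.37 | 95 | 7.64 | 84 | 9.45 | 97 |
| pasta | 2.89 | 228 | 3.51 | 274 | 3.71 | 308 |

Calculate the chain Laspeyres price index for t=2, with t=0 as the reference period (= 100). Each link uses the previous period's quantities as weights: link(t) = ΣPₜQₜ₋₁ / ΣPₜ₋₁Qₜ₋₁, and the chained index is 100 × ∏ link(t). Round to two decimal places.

Link t=0→t=1:
ΣP(t=1)Q(t=0) = 7.64×95 + 3.51×228 = 725.8 + 800.28 = 1526.08
ΣP(t=0)Q(t=0) = 6.37×95 + 2.89×228 = 605.15 + 658.92 = 1264.07
link = 1526.08/1264.07 = 1.207275
Link t=1→t=2:
ΣP(t=2)Q(t=1) = 9.45×84 + 3.71×274 = 793.8 + 1016.54 = 1810.34
ΣP(t=1)Q(t=1) = 7.64×84 + 3.51×274 = 641.76 + 961.74 = 1603.5
link = 1810.34/1603.5 = 1.128993
Chained index = 100 × 1.207275 × 1.128993 = 136.3005

136.30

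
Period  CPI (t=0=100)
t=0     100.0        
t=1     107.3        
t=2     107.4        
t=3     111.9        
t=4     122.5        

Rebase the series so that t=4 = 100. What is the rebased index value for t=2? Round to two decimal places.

87.67

Rebased(t=2) = 107.4 / 122.5 × 100 = 87.6735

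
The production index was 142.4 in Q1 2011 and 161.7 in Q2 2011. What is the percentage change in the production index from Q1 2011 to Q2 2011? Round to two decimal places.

Change = (161.7 − 142.4) / 142.4 × 100
       = 19.3 / 142.4 × 100 = 13.5534%

13.55%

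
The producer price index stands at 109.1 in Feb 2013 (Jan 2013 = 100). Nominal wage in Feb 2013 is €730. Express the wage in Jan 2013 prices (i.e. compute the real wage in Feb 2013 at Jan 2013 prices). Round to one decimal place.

669.1

Real = Nominal ÷ (Index/100) = 730 ÷ (109.1/100)
     = 730 ÷ 1.091 = 669.1109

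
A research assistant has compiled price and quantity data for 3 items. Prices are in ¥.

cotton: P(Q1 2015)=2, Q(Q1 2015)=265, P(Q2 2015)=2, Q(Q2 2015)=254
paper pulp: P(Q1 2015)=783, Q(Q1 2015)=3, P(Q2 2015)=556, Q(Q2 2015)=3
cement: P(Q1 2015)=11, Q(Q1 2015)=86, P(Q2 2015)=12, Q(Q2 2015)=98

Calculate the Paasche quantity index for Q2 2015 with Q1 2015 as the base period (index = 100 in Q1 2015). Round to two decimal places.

Paasche quantity index uses current-period prices as weights.
ΣP(Q2 2015)·Q(Q2 2015) = 2×254 + 556×3 + 12×98 = 508 + 1668 + 1176 = 3352
ΣP(Q2 2015)·Q(Q1 2015) = 2×265 + 556×3 + 12×86 = 530 + 1668 + 1032 = 3230
Index = 3352 / 3230 × 100 = 103.7771

103.78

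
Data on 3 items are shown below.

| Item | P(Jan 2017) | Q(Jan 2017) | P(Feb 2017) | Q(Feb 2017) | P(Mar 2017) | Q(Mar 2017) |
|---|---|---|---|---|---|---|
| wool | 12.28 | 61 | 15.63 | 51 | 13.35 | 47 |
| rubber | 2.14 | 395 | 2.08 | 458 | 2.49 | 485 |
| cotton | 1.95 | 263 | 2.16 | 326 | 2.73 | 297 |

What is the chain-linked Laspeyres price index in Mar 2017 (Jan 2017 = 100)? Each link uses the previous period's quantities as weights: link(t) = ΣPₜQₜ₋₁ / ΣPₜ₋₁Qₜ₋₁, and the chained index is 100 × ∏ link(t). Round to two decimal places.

Link Jan 2017→Feb 2017:
ΣP(Feb 2017)Q(Jan 2017) = 15.63×61 + 2.08×395 + 2.16×263 = 953.43 + 821.6 + 568.08 = 2343.11
ΣP(Jan 2017)Q(Jan 2017) = 12.28×61 + 2.14×395 + 1.95×263 = 749.08 + 845.3 + 512.85 = 2107.23
link = 2343.11/2107.23 = 1.111938
Link Feb 2017→Mar 2017:
ΣP(Mar 2017)Q(Feb 2017) = 13.35×51 + 2.49×458 + 2.73×326 = 680.85 + 1140.42 + 889.98 = 2711.25
ΣP(Feb 2017)Q(Feb 2017) = 15.63×51 + 2.08×458 + 2.16×326 = 797.13 + 952.64 + 704.16 = 2453.93
link = 2711.25/2453.93 = 1.104860
Chained index = 100 × 1.111938 × 1.104860 = 122.8537

122.85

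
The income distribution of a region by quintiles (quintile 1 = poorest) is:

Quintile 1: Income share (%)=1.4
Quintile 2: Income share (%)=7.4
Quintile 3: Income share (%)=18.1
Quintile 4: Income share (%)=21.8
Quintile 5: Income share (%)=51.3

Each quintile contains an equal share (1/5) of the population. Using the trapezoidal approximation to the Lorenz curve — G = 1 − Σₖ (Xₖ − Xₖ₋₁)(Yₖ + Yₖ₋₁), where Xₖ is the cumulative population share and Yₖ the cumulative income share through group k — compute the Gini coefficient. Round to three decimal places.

Cumulative income shares Yₖ: 0.0140, 0.0880, 0.2690, 0.4870, 1.0000
Σ (Xₖ−Xₖ₋₁)(Yₖ+Yₖ₋₁) = (1/5)(0.0140+0.0000) + (1/5)(0.0880+0.0140) + (1/5)(0.2690+0.0880) + (1/5)(0.4870+0.2690) + (1/5)(1.0000+0.4870)
  = 0.0028 + 0.0204 + 0.0714 + 0.1512 + 0.2974 = 0.5432
G = 1 − 0.5432 = 0.4568

0.457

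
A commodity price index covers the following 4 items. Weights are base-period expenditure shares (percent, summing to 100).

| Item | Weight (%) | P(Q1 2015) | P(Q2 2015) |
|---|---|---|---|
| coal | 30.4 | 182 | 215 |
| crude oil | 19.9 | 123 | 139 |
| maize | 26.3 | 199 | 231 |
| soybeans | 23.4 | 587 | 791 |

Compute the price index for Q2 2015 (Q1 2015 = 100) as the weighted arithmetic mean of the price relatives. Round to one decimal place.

120.5

coal: 30.4 × (215/182) = 30.4 × 1.181319 = 35.9121
crude oil: 19.9 × (139/123) = 19.9 × 1.130081 = 22.4886
maize: 26.3 × (231/199) = 26.3 × 1.160804 = 30.5291
soybeans: 23.4 × (791/587) = 23.4 × 1.347530 = 31.5322
Index = Σ wᵢ·(p₁ᵢ/p₀ᵢ) = 35.9121 + 22.4886 + 30.5291 + 31.5322 = 120.4620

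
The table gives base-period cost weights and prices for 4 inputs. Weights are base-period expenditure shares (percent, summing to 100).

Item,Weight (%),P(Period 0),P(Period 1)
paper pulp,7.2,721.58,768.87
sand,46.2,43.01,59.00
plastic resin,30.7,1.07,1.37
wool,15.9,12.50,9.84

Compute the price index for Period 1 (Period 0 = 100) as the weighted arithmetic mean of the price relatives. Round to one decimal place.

122.9

paper pulp: 7.2 × (768.87/721.58) = 7.2 × 1.065537 = 7.6719
sand: 46.2 × (59.00/43.01) = 46.2 × 1.371774 = 63.3760
plastic resin: 30.7 × (1.37/1.07) = 30.7 × 1.280374 = 39.3075
wool: 15.9 × (9.84/12.50) = 15.9 × 0.787200 = 12.5165
Index = Σ wᵢ·(p₁ᵢ/p₀ᵢ) = 7.6719 + 63.3760 + 39.3075 + 12.5165 = 122.8718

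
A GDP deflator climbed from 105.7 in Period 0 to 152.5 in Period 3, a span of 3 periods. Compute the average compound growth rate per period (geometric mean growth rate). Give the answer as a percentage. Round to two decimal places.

13.00%

Growth factor = (152.5/105.7)^(1/3) = (1.442763)^(1/3) = 1.129965
Growth rate = 1.129965 − 1 = 0.129965 = 12.9965%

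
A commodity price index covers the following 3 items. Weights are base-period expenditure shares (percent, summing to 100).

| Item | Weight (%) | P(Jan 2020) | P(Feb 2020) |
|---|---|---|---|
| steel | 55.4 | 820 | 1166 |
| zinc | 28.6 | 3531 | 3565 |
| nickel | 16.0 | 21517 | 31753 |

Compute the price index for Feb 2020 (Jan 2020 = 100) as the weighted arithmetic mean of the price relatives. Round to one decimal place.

steel: 55.4 × (1166/820) = 55.4 × 1.421951 = 78.7761
zinc: 28.6 × (3565/3531) = 28.6 × 1.009629 = 28.8754
nickel: 16.0 × (31753/21517) = 16.0 × 1.475717 = 23.6115
Index = Σ wᵢ·(p₁ᵢ/p₀ᵢ) = 78.7761 + 28.8754 + 23.6115 = 131.2630

131.3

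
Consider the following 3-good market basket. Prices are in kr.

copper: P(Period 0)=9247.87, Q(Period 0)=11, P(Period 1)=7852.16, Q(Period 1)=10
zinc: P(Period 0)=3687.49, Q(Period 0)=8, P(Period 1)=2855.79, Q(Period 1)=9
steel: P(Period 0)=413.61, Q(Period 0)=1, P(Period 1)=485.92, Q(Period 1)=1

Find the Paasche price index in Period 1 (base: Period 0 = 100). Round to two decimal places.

83.05

Paasche price index uses current-period quantities as weights.
ΣP(Period 1)·Q(Period 1) = 7852.16×10 + 2855.79×9 + 485.92×1 = 78521.6 + 25702.11 + 485.92 = 104709.63
ΣP(Period 0)·Q(Period 1) = 9247.87×10 + 3687.49×9 + 413.61×1 = 92478.7 + 33187.41 + 413.61 = 126079.72
Index = 104709.63 / 126079.72 × 100 = 83.0503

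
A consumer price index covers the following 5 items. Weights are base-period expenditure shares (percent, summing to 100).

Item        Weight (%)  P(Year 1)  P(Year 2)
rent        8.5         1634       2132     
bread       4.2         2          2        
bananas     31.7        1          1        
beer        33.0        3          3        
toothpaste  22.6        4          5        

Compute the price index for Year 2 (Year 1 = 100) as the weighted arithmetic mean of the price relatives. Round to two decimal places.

108.24

rent: 8.5 × (2132/1634) = 8.5 × 1.304774 = 11.0906
bread: 4.2 × (2/2) = 4.2 × 1.000000 = 4.2000
bananas: 31.7 × (1/1) = 31.7 × 1.000000 = 31.7000
beer: 33.0 × (3/3) = 33.0 × 1.000000 = 33.0000
toothpaste: 22.6 × (5/4) = 22.6 × 1.250000 = 28.2500
Index = Σ wᵢ·(p₁ᵢ/p₀ᵢ) = 11.0906 + 4.2000 + 31.7000 + 33.0000 + 28.2500 = 108.2406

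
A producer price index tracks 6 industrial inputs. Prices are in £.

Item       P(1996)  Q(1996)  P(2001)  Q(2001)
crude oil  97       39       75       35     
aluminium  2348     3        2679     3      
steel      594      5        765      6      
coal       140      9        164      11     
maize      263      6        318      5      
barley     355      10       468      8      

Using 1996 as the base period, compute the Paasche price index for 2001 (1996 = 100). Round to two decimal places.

113.67

Paasche price index uses current-period quantities as weights.
ΣP(2001)·Q(2001) = 75×35 + 2679×3 + 765×6 + 164×11 + 318×5 + 468×8 = 2625 + 8037 + 4590 + 1804 + 1590 + 3744 = 22390
ΣP(1996)·Q(2001) = 97×35 + 2348×3 + 594×6 + 140×11 + 263×5 + 355×8 = 3395 + 7044 + 3564 + 1540 + 1315 + 2840 = 19698
Index = 22390 / 19698 × 100 = 113.6664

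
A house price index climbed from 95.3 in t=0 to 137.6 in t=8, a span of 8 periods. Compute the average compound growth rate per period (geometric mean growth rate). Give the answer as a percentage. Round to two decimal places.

4.70%

Growth factor = (137.6/95.3)^(1/8) = (1.443861)^(1/8) = 1.046986
Growth rate = 1.046986 − 1 = 0.046986 = 4.6986%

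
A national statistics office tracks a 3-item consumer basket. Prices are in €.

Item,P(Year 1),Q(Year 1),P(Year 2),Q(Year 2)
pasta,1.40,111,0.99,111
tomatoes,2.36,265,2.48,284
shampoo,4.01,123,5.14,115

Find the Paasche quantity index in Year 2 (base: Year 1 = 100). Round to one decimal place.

100.4

Paasche quantity index uses current-period prices as weights.
ΣP(Year 2)·Q(Year 2) = 0.99×111 + 2.48×284 + 5.14×115 = 109.89 + 704.32 + 591.1 = 1405.31
ΣP(Year 2)·Q(Year 1) = 0.99×111 + 2.48×265 + 5.14×123 = 109.89 + 657.2 + 632.22 = 1399.31
Index = 1405.31 / 1399.31 × 100 = 100.4288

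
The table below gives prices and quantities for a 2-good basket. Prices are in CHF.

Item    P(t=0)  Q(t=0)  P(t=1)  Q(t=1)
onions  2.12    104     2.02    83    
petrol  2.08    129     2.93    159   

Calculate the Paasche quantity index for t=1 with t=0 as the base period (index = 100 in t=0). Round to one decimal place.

Paasche quantity index uses current-period prices as weights.
ΣP(t=1)·Q(t=1) = 2.02×83 + 2.93×159 = 167.66 + 465.87 = 633.53
ΣP(t=1)·Q(t=0) = 2.02×104 + 2.93×129 = 210.08 + 377.97 = 588.05
Index = 633.53 / 588.05 × 100 = 107.7340

107.7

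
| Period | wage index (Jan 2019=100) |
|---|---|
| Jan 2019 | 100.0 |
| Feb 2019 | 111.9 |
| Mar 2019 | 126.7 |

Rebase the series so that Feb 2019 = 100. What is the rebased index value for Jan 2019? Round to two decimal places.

Rebased(Jan 2019) = 100.0 / 111.9 × 100 = 89.3655

89.37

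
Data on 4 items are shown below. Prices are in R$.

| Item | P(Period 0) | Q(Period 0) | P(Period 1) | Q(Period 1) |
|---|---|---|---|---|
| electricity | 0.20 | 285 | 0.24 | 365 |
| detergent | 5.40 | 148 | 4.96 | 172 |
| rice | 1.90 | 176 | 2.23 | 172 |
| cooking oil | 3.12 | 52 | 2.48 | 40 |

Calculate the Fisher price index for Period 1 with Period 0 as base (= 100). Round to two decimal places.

Laspeyres component (base-period weights):
ΣP(Period 1)Q(Period 0) = 0.24×285 + 4.96×148 + 2.23×176 + 2.48×52 = 68.4 + 734.08 + 392.48 + 128.96 = 1323.92
ΣP(Period 0)Q(Period 0) = 0.20×285 + 5.40×148 + 1.90×176 + 3.12×52 = 57 + 799.2 + 334.4 + 162.24 = 1352.84
L = 1323.92 / 1352.84 × 100 = 97.8623
Paasche component (current-period weights):
ΣP(Period 1)Q(Period 1) = 0.24×365 + 4.96×172 + 2.23×172 + 2.48×40 = 87.6 + 853.12 + 383.56 + 99.2 = 1423.48
ΣP(Period 0)Q(Period 1) = 0.20×365 + 5.40×172 + 1.90×172 + 3.12×40 = 73 + 928.8 + 326.8 + 124.8 = 1453.4
P = 1423.48 / 1453.4 × 100 = 97.9414
Fisher = √(L × P) = √(97.8623 × 97.9414) = 97.9018

97.90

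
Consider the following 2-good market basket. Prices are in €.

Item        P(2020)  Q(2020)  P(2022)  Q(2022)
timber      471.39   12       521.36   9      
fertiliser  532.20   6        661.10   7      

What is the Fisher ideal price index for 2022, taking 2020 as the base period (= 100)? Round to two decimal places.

Laspeyres component (base-period weights):
ΣP(2022)Q(2020) = 521.36×12 + 661.10×6 = 6256.32 + 3966.6 = 10222.92
ΣP(2020)Q(2020) = 471.39×12 + 532.20×6 = 5656.68 + 3193.2 = 8849.88
L = 10222.92 / 8849.88 × 100 = 115.5148
Paasche component (current-period weights):
ΣP(2022)Q(2022) = 521.36×9 + 661.10×7 = 4692.24 + 4627.7 = 9319.94
ΣP(2020)Q(2022) = 471.39×9 + 532.20×7 = 4242.51 + 3725.4 = 7967.91
P = 9319.94 / 7967.91 × 100 = 116.9684
Fisher = √(L × P) = √(115.5148 × 116.9684) = 116.2393

116.24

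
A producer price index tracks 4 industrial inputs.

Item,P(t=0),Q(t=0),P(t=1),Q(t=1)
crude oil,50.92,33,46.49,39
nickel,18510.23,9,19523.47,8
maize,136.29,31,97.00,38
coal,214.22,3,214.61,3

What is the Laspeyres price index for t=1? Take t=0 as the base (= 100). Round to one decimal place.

104.5

Laspeyres price index uses base-period quantities as weights.
ΣP(t=1)·Q(t=0) = 46.49×33 + 19523.47×9 + 97.00×31 + 214.61×3 = 1534.17 + 175711.23 + 3007 + 643.83 = 180896.23
ΣP(t=0)·Q(t=0) = 50.92×33 + 18510.23×9 + 136.29×31 + 214.22×3 = 1680.36 + 166592.07 + 4224.99 + 642.66 = 173140.08
Index = 180896.23 / 173140.08 × 100 = 104.4797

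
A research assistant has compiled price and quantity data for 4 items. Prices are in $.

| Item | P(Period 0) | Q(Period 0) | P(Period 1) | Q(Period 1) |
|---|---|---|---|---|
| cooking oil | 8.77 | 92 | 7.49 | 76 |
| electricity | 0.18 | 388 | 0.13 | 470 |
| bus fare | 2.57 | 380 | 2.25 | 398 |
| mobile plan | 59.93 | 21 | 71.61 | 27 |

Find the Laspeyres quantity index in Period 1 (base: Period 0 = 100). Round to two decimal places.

Laspeyres quantity index uses base-period prices as weights.
ΣP(Period 0)·Q(Period 1) = 8.77×76 + 0.18×470 + 2.57×398 + 59.93×27 = 666.52 + 84.6 + 1022.86 + 1618.11 = 3392.09
ΣP(Period 0)·Q(Period 0) = 8.77×92 + 0.18×388 + 2.57×380 + 59.93×21 = 806.84 + 69.84 + 976.6 + 1258.53 = 3111.81
Index = 3392.09 / 3111.81 × 100 = 109.0070

109.01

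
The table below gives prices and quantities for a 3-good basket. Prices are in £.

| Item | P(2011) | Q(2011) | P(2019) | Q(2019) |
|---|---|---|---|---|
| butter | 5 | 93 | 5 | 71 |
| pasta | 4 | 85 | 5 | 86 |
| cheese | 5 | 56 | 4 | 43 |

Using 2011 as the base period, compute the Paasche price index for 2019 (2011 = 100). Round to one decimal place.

104.7

Paasche price index uses current-period quantities as weights.
ΣP(2019)·Q(2019) = 5×71 + 5×86 + 4×43 = 355 + 430 + 172 = 957
ΣP(2011)·Q(2019) = 5×71 + 4×86 + 5×43 = 355 + 344 + 215 = 914
Index = 957 / 914 × 100 = 104.7046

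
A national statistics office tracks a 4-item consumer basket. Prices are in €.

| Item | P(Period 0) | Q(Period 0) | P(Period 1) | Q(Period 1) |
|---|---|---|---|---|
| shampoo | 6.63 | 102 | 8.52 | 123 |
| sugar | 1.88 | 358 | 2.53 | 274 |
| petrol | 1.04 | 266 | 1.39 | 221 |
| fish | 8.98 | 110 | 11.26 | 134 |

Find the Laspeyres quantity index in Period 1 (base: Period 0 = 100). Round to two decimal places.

105.74

Laspeyres quantity index uses base-period prices as weights.
ΣP(Period 0)·Q(Period 1) = 6.63×123 + 1.88×274 + 1.04×221 + 8.98×134 = 815.49 + 515.12 + 229.84 + 1203.32 = 2763.77
ΣP(Period 0)·Q(Period 0) = 6.63×102 + 1.88×358 + 1.04×266 + 8.98×110 = 676.26 + 673.04 + 276.64 + 987.8 = 2613.74
Index = 2763.77 / 2613.74 × 100 = 105.7401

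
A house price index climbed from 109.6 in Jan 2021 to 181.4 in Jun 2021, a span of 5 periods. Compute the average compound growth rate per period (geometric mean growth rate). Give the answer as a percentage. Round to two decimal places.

Growth factor = (181.4/109.6)^(1/5) = (1.655109)^(1/5) = 1.106026
Growth rate = 1.106026 − 1 = 0.106026 = 10.6026%

10.60%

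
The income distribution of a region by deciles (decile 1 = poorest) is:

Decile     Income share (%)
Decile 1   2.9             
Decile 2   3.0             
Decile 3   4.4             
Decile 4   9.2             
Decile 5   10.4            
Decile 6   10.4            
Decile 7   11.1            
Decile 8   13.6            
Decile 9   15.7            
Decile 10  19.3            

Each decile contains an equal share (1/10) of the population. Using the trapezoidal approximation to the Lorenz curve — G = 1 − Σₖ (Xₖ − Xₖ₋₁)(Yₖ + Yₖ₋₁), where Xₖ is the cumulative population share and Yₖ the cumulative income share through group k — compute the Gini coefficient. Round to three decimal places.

Cumulative income shares Yₖ: 0.0290, 0.0590, 0.1030, 0.1950, 0.2990, 0.4030, 0.5140, 0.6500, 0.8070, 1.0000
Σ (Xₖ−Xₖ₋₁)(Yₖ+Yₖ₋₁) = (1/10)(0.0290+0.0000) + (1/10)(0.0590+0.0290) + (1/10)(0.1030+0.0590) + (1/10)(0.1950+0.1030) + (1/10)(0.2990+0.1950) + (1/10)(0.4030+0.2990) + (1/10)(0.5140+0.4030) + (1/10)(0.6500+0.5140) + (1/10)(0.8070+0.6500) + (1/10)(1.0000+0.8070)
  = 0.0029 + 0.0088 + 0.0162 + 0.0298 + 0.0494 + 0.0702 + 0.0917 + 0.1164 + 0.1457 + 0.1807 = 0.7118
G = 1 − 0.7118 = 0.2882

0.288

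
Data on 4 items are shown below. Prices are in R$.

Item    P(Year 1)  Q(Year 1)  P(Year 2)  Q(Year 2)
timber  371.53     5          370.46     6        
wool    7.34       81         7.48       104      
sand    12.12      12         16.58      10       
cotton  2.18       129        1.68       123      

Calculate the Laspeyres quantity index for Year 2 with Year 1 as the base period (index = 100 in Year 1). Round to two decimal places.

Laspeyres quantity index uses base-period prices as weights.
ΣP(Year 1)·Q(Year 2) = 371.53×6 + 7.34×104 + 12.12×10 + 2.18×123 = 2229.18 + 763.36 + 121.2 + 268.14 = 3381.88
ΣP(Year 1)·Q(Year 1) = 371.53×5 + 7.34×81 + 12.12×12 + 2.18×129 = 1857.65 + 594.54 + 145.44 + 281.22 = 2878.85
Index = 3381.88 / 2878.85 × 100 = 117.4733

117.47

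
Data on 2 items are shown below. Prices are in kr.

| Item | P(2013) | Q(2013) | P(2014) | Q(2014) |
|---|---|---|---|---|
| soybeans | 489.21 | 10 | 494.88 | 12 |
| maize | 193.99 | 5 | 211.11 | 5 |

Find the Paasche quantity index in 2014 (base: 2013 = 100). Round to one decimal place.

Paasche quantity index uses current-period prices as weights.
ΣP(2014)·Q(2014) = 494.88×12 + 211.11×5 = 5938.56 + 1055.55 = 6994.11
ΣP(2014)·Q(2013) = 494.88×10 + 211.11×5 = 4948.8 + 1055.55 = 6004.35
Index = 6994.11 / 6004.35 × 100 = 116.4840

116.5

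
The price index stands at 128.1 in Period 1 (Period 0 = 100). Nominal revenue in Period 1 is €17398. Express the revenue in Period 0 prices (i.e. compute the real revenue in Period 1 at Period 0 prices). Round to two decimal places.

13581.58

Real = Nominal ÷ (Index/100) = 17398 ÷ (128.1/100)
     = 17398 ÷ 1.281 = 13581.5769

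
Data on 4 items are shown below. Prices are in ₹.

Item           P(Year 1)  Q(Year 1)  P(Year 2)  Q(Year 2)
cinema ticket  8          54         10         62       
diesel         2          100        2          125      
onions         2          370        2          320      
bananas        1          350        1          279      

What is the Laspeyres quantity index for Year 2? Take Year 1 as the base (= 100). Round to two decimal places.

96.69

Laspeyres quantity index uses base-period prices as weights.
ΣP(Year 1)·Q(Year 2) = 8×62 + 2×125 + 2×320 + 1×279 = 496 + 250 + 640 + 279 = 1665
ΣP(Year 1)·Q(Year 1) = 8×54 + 2×100 + 2×370 + 1×350 = 432 + 200 + 740 + 350 = 1722
Index = 1665 / 1722 × 100 = 96.6899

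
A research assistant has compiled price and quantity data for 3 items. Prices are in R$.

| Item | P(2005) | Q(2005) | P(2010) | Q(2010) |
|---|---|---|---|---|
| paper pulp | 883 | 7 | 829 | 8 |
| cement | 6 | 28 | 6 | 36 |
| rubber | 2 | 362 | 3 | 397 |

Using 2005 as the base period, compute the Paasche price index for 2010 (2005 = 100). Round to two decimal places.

Paasche price index uses current-period quantities as weights.
ΣP(2010)·Q(2010) = 829×8 + 6×36 + 3×397 = 6632 + 216 + 1191 = 8039
ΣP(2005)·Q(2010) = 883×8 + 6×36 + 2×397 = 7064 + 216 + 794 = 8074
Index = 8039 / 8074 × 100 = 99.5665

99.57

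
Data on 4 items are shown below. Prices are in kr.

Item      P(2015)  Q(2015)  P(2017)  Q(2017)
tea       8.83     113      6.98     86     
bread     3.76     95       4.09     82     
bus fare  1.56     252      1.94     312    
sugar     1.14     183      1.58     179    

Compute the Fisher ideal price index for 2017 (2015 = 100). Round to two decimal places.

Laspeyres component (base-period weights):
ΣP(2017)Q(2015) = 6.98×113 + 4.09×95 + 1.94×252 + 1.58×183 = 788.74 + 388.55 + 488.88 + 289.14 = 1955.31
ΣP(2015)Q(2015) = 8.83×113 + 3.76×95 + 1.56×252 + 1.14×183 = 997.79 + 357.2 + 393.12 + 208.62 = 1956.73
L = 1955.31 / 1956.73 × 100 = 99.9274
Paasche component (current-period weights):
ΣP(2017)Q(2017) = 6.98×86 + 4.09×82 + 1.94×312 + 1.58×179 = 600.28 + 335.38 + 605.28 + 282.82 = 1823.76
ΣP(2015)Q(2017) = 8.83×86 + 3.76×82 + 1.56×312 + 1.14×179 = 759.38 + 308.32 + 486.72 + 204.06 = 1758.48
P = 1823.76 / 1758.48 × 100 = 103.7123
Fisher = √(L × P) = √(99.9274 × 103.7123) = 101.8023

101.80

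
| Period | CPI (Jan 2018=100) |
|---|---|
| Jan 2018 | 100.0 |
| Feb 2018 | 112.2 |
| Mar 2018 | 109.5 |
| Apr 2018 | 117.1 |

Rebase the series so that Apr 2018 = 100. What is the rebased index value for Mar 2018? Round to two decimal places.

Rebased(Mar 2018) = 109.5 / 117.1 × 100 = 93.5098

93.51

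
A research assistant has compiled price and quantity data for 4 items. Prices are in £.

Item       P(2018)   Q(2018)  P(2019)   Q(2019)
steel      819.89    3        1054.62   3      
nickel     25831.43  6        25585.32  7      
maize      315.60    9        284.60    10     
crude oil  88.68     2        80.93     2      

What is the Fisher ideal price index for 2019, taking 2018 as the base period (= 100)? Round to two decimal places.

Laspeyres component (base-period weights):
ΣP(2019)Q(2018) = 1054.62×3 + 25585.32×6 + 284.60×9 + 80.93×2 = 3163.86 + 153511.92 + 2561.4 + 161.86 = 159399.04
ΣP(2018)Q(2018) = 819.89×3 + 25831.43×6 + 315.60×9 + 88.68×2 = 2459.67 + 154988.58 + 2840.4 + 177.36 = 160466.01
L = 159399.04 / 160466.01 × 100 = 99.3351
Paasche component (current-period weights):
ΣP(2019)Q(2019) = 1054.62×3 + 25585.32×7 + 284.60×10 + 80.93×2 = 3163.86 + 179097.24 + 2846 + 161.86 = 185268.96
ΣP(2018)Q(2019) = 819.89×3 + 25831.43×7 + 315.60×10 + 88.68×2 = 2459.67 + 180820.01 + 3156 + 177.36 = 186613.04
P = 185268.96 / 186613.04 × 100 = 99.2798
Fisher = √(L × P) = √(99.3351 × 99.2798) = 99.3074

99.31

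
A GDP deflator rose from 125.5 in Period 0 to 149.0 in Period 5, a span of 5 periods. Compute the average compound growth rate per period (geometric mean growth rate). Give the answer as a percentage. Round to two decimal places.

Growth factor = (149.0/125.5)^(1/5) = (1.187251)^(1/5) = 1.034924
Growth rate = 1.034924 − 1 = 0.034924 = 3.4924%

3.49%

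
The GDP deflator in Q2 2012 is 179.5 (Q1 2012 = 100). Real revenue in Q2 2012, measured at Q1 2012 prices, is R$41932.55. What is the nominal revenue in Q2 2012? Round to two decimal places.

Nominal = Real × (Index/100) = 41932.55 × (179.5/100)
        = 41932.55 × 1.795 = 75268.9273

75268.93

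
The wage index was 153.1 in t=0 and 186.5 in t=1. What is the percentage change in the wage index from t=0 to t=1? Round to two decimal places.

Change = (186.5 − 153.1) / 153.1 × 100
       = 33.4 / 153.1 × 100 = 21.8158%

21.82%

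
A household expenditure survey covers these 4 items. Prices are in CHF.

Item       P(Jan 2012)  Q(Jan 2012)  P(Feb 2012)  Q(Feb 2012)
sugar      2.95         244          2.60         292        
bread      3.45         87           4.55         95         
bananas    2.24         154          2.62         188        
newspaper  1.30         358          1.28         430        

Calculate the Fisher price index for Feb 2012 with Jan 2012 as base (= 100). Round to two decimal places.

Laspeyres component (base-period weights):
ΣP(Feb 2012)Q(Jan 2012) = 2.60×244 + 4.55×87 + 2.62×154 + 1.28×358 = 634.4 + 395.85 + 403.48 + 458.24 = 1891.97
ΣP(Jan 2012)Q(Jan 2012) = 2.95×244 + 3.45×87 + 2.24×154 + 1.30×358 = 719.8 + 300.15 + 344.96 + 465.4 = 1830.31
L = 1891.97 / 1830.31 × 100 = 103.3688
Paasche component (current-period weights):
ΣP(Feb 2012)Q(Feb 2012) = 2.60×292 + 4.55×95 + 2.62×188 + 1.28×430 = 759.2 + 432.25 + 492.56 + 550.4 = 2234.41
ΣP(Jan 2012)Q(Feb 2012) = 2.95×292 + 3.45×95 + 2.24×188 + 1.30×430 = 861.4 + 327.75 + 421.12 + 559 = 2169.27
P = 2234.41 / 2169.27 × 100 = 103.0029
Fisher = √(L × P) = √(103.3688 × 103.0029) = 103.1857

103.19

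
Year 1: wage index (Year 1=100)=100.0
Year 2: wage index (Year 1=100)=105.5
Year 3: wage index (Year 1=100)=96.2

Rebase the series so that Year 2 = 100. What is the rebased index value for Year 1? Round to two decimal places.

94.79

Rebased(Year 1) = 100.0 / 105.5 × 100 = 94.7867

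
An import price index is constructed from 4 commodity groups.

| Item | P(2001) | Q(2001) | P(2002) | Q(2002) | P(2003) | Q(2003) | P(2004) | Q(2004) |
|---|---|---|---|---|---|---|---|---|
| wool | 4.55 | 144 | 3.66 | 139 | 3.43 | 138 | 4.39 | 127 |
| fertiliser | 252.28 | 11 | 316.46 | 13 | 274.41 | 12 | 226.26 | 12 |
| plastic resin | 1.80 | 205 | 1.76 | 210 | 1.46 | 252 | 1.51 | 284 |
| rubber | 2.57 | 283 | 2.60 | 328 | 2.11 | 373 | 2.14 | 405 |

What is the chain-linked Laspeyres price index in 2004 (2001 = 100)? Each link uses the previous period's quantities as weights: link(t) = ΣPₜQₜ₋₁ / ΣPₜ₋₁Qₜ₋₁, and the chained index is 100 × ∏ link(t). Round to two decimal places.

88.96

Link 2001→2002:
ΣP(2002)Q(2001) = 3.66×144 + 316.46×11 + 1.76×205 + 2.60×283 = 527.04 + 3481.06 + 360.8 + 735.8 = 5104.7
ΣP(2001)Q(2001) = 4.55×144 + 252.28×11 + 1.80×205 + 2.57×283 = 655.2 + 2775.08 + 369 + 727.31 = 4526.59
link = 5104.7/4526.59 = 1.127714
Link 2002→2003:
ΣP(2003)Q(2002) = 3.43×139 + 274.41×13 + 1.46×210 + 2.11×328 = 476.77 + 3567.33 + 306.6 + 692.08 = 5042.78
ΣP(2002)Q(2002) = 3.66×139 + 316.46×13 + 1.76×210 + 2.60×328 = 508.74 + 4113.98 + 369.6 + 852.8 = 5845.12
link = 5042.78/5845.12 = 0.862733
Link 2003→2004:
ΣP(2004)Q(2003) = 4.39×138 + 226.26×12 + 1.51×252 + 2.14×373 = 605.82 + 2715.12 + 380.52 + 798.22 = 4499.68
ΣP(2003)Q(2003) = 3.43×138 + 274.41×12 + 1.46×252 + 2.11×373 = 473.34 + 3292.92 + 367.92 + 787.03 = 4921.21
link = 4499.68/4921.21 = 0.914344
Chained index = 100 × 1.127714 × 0.862733 × 0.914344 = 88.9581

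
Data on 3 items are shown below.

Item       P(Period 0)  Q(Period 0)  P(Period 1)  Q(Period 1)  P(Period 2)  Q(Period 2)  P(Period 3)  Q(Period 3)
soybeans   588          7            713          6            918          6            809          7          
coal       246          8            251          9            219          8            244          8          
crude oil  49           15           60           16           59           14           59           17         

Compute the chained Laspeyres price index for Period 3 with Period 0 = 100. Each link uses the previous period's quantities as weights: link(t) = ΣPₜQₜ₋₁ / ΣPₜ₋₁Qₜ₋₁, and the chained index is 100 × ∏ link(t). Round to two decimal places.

122.84

Link Period 0→Period 1:
ΣP(Period 1)Q(Period 0) = 713×7 + 251×8 + 60×15 = 4991 + 2008 + 900 = 7899
ΣP(Period 0)Q(Period 0) = 588×7 + 246×8 + 49×15 = 4116 + 1968 + 735 = 6819
link = 7899/6819 = 1.158381
Link Period 1→Period 2:
ΣP(Period 2)Q(Period 1) = 918×6 + 219×9 + 59×16 = 5508 + 1971 + 944 = 8423
ΣP(Period 1)Q(Period 1) = 713×6 + 251×9 + 60×16 = 4278 + 2259 + 960 = 7497
link = 8423/7497 = 1.123516
Link Period 2→Period 3:
ΣP(Period 3)Q(Period 2) = 809×6 + 244×8 + 59×14 = 4854 + 1952 + 826 = 7632
ΣP(Period 2)Q(Period 2) = 918×6 + 219×8 + 59×14 = 5508 + 1752 + 826 = 8086
link = 7632/8086 = 0.943854
Chained index = 100 × 1.158381 × 1.123516 × 0.943854 = 122.8387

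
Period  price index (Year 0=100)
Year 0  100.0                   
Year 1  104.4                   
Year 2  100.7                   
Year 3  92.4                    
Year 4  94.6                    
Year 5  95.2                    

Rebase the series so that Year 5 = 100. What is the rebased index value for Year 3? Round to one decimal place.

Rebased(Year 3) = 92.4 / 95.2 × 100 = 97.0588

97.1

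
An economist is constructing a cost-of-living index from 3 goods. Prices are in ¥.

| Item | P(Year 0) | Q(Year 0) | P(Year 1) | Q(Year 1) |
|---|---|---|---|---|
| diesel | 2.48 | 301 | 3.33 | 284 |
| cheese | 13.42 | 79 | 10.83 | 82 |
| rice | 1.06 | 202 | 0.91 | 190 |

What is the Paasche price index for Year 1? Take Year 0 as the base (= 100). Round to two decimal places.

100.03

Paasche price index uses current-period quantities as weights.
ΣP(Year 1)·Q(Year 1) = 3.33×284 + 10.83×82 + 0.91×190 = 945.72 + 888.06 + 172.9 = 2006.68
ΣP(Year 0)·Q(Year 1) = 2.48×284 + 13.42×82 + 1.06×190 = 704.32 + 1100.44 + 201.4 = 2006.16
Index = 2006.68 / 2006.16 × 100 = 100.0259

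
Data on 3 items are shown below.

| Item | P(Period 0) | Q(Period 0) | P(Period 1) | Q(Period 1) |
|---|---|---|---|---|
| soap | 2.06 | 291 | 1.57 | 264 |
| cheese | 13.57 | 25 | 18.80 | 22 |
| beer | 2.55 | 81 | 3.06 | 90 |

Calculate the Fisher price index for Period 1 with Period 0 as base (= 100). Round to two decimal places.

102.76

Laspeyres component (base-period weights):
ΣP(Period 1)Q(Period 0) = 1.57×291 + 18.80×25 + 3.06×81 = 456.87 + 470 + 247.86 = 1174.73
ΣP(Period 0)Q(Period 0) = 2.06×291 + 13.57×25 + 2.55×81 = 599.46 + 339.25 + 206.55 = 1145.26
L = 1174.73 / 1145.26 × 100 = 102.5732
Paasche component (current-period weights):
ΣP(Period 1)Q(Period 1) = 1.57×264 + 18.80×22 + 3.06×90 = 414.48 + 413.6 + 275.4 = 1103.48
ΣP(Period 0)Q(Period 1) = 2.06×264 + 13.57×22 + 2.55×90 = 543.84 + 298.54 + 229.5 = 1071.88
P = 1103.48 / 1071.88 × 100 = 102.9481
Fisher = √(L × P) = √(102.5732 × 102.9481) = 102.7605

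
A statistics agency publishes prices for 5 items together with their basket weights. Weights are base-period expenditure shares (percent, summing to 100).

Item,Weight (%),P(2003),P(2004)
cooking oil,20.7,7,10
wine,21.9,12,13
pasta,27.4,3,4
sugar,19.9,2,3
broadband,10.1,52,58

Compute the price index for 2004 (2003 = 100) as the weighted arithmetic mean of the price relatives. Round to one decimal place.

cooking oil: 20.7 × (10/7) = 20.7 × 1.428571 = 29.5714
wine: 21.9 × (13/12) = 21.9 × 1.083333 = 23.7250
pasta: 27.4 × (4/3) = 27.4 × 1.333333 = 36.5333
sugar: 19.9 × (3/2) = 19.9 × 1.500000 = 29.8500
broadband: 10.1 × (58/52) = 10.1 × 1.115385 = 11.2654
Index = Σ wᵢ·(p₁ᵢ/p₀ᵢ) = 29.5714 + 23.7250 + 36.5333 + 29.8500 + 11.2654 = 130.9451

130.9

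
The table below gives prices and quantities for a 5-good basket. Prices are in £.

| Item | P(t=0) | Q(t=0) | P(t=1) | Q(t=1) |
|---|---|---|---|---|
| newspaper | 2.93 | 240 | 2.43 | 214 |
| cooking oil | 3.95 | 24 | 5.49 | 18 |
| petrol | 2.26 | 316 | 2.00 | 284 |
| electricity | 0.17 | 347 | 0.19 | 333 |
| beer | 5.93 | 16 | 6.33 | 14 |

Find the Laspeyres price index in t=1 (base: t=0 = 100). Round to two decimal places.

90.88

Laspeyres price index uses base-period quantities as weights.
ΣP(t=1)·Q(t=0) = 2.43×240 + 5.49×24 + 2.00×316 + 0.19×347 + 6.33×16 = 583.2 + 131.76 + 632 + 65.93 + 101.28 = 1514.17
ΣP(t=0)·Q(t=0) = 2.93×240 + 3.95×24 + 2.26×316 + 0.17×347 + 5.93×16 = 703.2 + 94.8 + 714.16 + 58.99 + 94.88 = 1666.03
Index = 1514.17 / 1666.03 × 100 = 90.8849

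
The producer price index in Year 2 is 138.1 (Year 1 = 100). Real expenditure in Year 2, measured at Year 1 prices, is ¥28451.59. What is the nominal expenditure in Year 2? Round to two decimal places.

39291.65

Nominal = Real × (Index/100) = 28451.59 × (138.1/100)
        = 28451.59 × 1.381 = 39291.6458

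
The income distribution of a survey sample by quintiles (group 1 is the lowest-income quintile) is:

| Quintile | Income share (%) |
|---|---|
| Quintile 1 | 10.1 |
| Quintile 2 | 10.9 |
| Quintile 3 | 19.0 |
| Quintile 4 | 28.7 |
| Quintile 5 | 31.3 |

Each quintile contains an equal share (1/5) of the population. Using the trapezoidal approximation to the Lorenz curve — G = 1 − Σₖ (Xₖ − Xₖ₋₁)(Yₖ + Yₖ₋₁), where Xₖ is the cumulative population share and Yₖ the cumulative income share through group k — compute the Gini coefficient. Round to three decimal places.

Cumulative income shares Yₖ: 0.1010, 0.2100, 0.4000, 0.6870, 1.0000
Σ (Xₖ−Xₖ₋₁)(Yₖ+Yₖ₋₁) = (1/5)(0.1010+0.0000) + (1/5)(0.2100+0.1010) + (1/5)(0.4000+0.2100) + (1/5)(0.6870+0.4000) + (1/5)(1.0000+0.6870)
  = 0.0202 + 0.0622 + 0.1220 + 0.2174 + 0.3374 = 0.7592
G = 1 − 0.7592 = 0.2408

0.241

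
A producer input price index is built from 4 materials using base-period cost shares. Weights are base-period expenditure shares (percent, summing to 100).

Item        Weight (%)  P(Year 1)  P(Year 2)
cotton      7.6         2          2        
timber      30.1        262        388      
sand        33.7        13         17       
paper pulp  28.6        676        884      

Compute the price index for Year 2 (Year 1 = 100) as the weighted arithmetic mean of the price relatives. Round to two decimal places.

133.64

cotton: 7.6 × (2/2) = 7.6 × 1.000000 = 7.6000
timber: 30.1 × (388/262) = 30.1 × 1.480916 = 44.5756
sand: 33.7 × (17/13) = 33.7 × 1.307692 = 44.0692
paper pulp: 28.6 × (884/676) = 28.6 × 1.307692 = 37.4000
Index = Σ wᵢ·(p₁ᵢ/p₀ᵢ) = 7.6000 + 44.5756 + 44.0692 + 37.4000 = 133.6448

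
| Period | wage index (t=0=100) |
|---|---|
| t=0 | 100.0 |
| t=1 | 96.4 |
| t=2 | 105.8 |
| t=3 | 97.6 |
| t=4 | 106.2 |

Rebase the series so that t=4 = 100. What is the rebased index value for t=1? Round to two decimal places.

Rebased(t=1) = 96.4 / 106.2 × 100 = 90.7721

90.77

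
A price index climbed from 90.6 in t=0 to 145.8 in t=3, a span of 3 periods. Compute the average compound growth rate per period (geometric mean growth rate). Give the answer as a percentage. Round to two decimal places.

Growth factor = (145.8/90.6)^(1/3) = (1.609272)^(1/3) = 1.171862
Growth rate = 1.171862 − 1 = 0.171862 = 17.1862%

17.19%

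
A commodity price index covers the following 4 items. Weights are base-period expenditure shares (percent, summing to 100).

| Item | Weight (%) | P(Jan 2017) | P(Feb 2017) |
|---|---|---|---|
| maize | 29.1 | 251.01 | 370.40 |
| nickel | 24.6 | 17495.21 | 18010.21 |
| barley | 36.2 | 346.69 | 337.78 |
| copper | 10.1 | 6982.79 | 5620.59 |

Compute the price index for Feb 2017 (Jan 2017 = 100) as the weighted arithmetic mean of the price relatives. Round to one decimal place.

maize: 29.1 × (370.40/251.01) = 29.1 × 1.475638 = 42.9411
nickel: 24.6 × (18010.21/17495.21) = 24.6 × 1.029437 = 25.3241
barley: 36.2 × (337.78/346.69) = 36.2 × 0.974300 = 35.2697
copper: 10.1 × (5620.59/6982.79) = 10.1 × 0.804920 = 8.1297
Index = Σ wᵢ·(p₁ᵢ/p₀ᵢ) = 42.9411 + 25.3241 + 35.2697 + 8.1297 = 111.6646

111.7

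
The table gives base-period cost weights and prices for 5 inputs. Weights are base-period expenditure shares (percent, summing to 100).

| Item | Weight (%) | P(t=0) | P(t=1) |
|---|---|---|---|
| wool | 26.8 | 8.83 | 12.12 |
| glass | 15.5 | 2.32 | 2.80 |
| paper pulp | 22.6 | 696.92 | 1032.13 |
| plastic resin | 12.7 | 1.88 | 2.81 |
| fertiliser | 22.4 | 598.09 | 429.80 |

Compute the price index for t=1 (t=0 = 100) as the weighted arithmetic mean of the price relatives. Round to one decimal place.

124.0

wool: 26.8 × (12.12/8.83) = 26.8 × 1.372593 = 36.7855
glass: 15.5 × (2.80/2.32) = 15.5 × 1.206897 = 18.7069
paper pulp: 22.6 × (1032.13/696.92) = 22.6 × 1.480988 = 33.4703
plastic resin: 12.7 × (2.81/1.88) = 12.7 × 1.494681 = 18.9824
fertiliser: 22.4 × (429.80/598.09) = 22.4 × 0.718621 = 16.0971
Index = Σ wᵢ·(p₁ᵢ/p₀ᵢ) = 36.7855 + 18.7069 + 33.4703 + 18.9824 + 16.0971 = 124.0423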